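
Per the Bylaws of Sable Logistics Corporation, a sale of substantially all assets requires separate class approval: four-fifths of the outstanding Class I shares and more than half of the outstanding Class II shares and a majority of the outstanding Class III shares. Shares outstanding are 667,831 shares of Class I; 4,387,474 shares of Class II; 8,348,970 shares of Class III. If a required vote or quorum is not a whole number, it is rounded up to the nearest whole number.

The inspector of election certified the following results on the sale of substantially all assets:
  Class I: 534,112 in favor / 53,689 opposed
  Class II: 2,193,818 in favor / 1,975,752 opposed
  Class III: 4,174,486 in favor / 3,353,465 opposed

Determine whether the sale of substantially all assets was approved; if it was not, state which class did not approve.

Not approved — the Class I shares did not give the required vote.

Class I: 4/5 of 667831 = 534264.80, rounded up to 534265; 534,265 required, 534,112 in favor — not approved.
Class II: a majority of 4387474 is 2193738; 2,193,738 required, 2,193,818 in favor — approved.
Class III: a majority of 8348970 is 4174486; 4,174,486 required, 4,174,486 in favor — approved.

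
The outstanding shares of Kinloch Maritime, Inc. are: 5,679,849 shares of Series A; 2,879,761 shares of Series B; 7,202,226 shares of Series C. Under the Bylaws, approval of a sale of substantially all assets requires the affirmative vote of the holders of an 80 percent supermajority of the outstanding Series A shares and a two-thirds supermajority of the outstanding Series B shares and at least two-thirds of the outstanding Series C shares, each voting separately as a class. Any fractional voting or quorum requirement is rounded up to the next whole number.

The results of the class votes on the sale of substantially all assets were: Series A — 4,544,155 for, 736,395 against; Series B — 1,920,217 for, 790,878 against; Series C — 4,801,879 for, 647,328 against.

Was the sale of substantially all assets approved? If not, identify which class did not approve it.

Series A: 4/5 of 5679849 = 4543879.20, rounded up to 4543880; 4,543,880 required, 4,544,155 in favor — approved.
Series B: 2/3 of 2879761 = 1919840.67, rounded up to 1919841; 1,919,841 required, 1,920,217 in favor — approved.
Series C: 2/3 of 7202226 = 4801484; 4,801,484 required, 4,801,879 in favor — approved.

Approved — every class gave the required vote.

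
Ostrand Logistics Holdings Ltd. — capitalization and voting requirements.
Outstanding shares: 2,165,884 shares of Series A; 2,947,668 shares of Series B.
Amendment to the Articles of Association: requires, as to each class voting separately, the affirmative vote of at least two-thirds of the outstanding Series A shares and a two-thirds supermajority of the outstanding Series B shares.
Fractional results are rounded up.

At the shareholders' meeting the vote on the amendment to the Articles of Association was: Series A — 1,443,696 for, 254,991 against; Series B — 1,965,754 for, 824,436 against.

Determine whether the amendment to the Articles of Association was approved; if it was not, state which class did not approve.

Not approved — the Series A shares did not give the required vote.

Series A: 2/3 of 2165884 = 1443922.67, rounded up to 1443923; 1,443,923 required, 1,443,696 in favor — not approved.
Series B: 2/3 of 2947668 = 1965112; 1,965,112 required, 1,965,754 in favor — approved.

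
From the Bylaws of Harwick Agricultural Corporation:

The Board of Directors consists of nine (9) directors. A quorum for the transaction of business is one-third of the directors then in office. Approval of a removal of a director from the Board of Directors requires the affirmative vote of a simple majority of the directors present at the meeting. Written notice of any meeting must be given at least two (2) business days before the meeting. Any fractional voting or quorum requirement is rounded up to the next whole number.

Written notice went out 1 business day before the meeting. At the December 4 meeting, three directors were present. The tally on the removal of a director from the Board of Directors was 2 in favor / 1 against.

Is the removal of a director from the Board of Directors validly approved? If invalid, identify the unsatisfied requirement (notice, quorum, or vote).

Invalid — notice requirement not satisfied.

Notice: 1 business day given; 2 required (1 < 2). Not satisfied.
Quorum: 3 present; quorum is 3. Satisfied.
Vote: the removal of a director from the Board of Directors requires a majority of the directors present (3). A majority of 3 is 2, so 2 affirmative votes are needed; 2 voted in favor. Satisfied.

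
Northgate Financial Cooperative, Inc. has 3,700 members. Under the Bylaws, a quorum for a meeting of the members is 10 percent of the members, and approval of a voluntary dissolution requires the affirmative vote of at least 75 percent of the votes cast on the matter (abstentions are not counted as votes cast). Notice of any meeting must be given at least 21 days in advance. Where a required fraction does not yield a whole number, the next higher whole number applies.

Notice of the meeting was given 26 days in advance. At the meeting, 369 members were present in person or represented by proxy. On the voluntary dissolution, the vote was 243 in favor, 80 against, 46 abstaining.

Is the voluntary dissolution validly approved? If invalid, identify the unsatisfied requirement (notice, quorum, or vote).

Notice: 26 days given; 21 required. Satisfied.
Quorum: 10% of 3,700 = 370; 369 present. Not satisfied.
Vote: requires three-fourths of the votes cast (369 − 46 abstaining = 323); 3/4 of 323 = 242.25, rounded up to 243, so 243 needed; 243 in favor. Satisfied.

Invalid — quorum requirement not satisfied.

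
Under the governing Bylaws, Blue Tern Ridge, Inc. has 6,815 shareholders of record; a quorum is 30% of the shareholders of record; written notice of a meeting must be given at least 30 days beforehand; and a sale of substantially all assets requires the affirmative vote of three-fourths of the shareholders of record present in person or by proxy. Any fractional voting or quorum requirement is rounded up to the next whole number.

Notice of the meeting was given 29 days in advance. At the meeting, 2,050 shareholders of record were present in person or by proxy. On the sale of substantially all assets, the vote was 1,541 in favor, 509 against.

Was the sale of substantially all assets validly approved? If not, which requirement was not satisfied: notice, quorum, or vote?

Notice: 29 days given; 30 required. Not satisfied.
Quorum: 30% of 6,815 = 2,044.50, rounded up to 2,045; 2,050 present. Satisfied.
Vote: requires three-fourths of those present (2,050); 3/4 of 2050 = 1537.50, rounded up to 1538, so 1,538 needed; 1,541 in favor. Satisfied.

Invalid — notice requirement not satisfied.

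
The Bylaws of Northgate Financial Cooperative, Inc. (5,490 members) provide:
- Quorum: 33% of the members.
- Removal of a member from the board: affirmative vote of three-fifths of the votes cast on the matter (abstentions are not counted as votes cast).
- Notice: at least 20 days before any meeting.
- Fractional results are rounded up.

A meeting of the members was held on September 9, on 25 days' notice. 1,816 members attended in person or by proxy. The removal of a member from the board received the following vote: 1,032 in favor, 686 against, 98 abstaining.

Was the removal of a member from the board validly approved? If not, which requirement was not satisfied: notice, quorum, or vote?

Notice: 25 days given; 20 required. Satisfied.
Quorum: 33% of 5,490 = 1,811.70, rounded up to 1,812; 1,816 present. Satisfied.
Vote: requires three-fifths of the votes cast (1,816 − 98 abstaining = 1,718); 3/5 of 1718 = 1030.80, rounded up to 1031, so 1,031 needed; 1,032 in favor. Satisfied.

Valid — all requirements satisfied.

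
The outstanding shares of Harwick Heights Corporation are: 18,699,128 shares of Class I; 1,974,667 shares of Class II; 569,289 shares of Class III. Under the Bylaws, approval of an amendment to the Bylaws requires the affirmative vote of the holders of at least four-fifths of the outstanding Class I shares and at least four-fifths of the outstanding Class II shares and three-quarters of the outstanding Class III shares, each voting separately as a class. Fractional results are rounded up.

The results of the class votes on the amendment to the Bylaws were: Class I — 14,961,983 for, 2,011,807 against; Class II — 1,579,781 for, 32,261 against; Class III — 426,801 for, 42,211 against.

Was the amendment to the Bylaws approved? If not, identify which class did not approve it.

Class I: 4/5 of 18699128 = 14959302.40, rounded up to 14959303; 14,959,303 required, 14,961,983 in favor — approved.
Class II: 4/5 of 1974667 = 1579733.60, rounded up to 1579734; 1,579,734 required, 1,579,781 in favor — approved.
Class III: 3/4 of 569289 = 426966.75, rounded up to 426967; 426,967 required, 426,801 in favor — not approved.

Not approved — the Class III shares did not give the required vote.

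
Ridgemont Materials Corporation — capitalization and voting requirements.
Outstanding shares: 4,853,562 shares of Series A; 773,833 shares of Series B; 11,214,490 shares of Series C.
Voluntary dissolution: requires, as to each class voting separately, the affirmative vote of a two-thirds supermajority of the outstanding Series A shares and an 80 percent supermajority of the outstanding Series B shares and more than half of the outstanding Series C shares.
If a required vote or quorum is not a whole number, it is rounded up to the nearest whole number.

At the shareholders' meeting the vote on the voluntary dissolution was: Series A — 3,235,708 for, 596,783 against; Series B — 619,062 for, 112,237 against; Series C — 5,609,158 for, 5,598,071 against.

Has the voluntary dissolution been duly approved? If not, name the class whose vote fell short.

Not approved — the Series B shares did not give the required vote.

Series A: 2/3 of 4853562 = 3235708; 3,235,708 required, 3,235,708 in favor — approved.
Series B: 4/5 of 773833 = 619066.40, rounded up to 619067; 619,067 required, 619,062 in favor — not approved.
Series C: a majority of 11214490 is 5607246; 5,607,246 required, 5,609,158 in favor — approved.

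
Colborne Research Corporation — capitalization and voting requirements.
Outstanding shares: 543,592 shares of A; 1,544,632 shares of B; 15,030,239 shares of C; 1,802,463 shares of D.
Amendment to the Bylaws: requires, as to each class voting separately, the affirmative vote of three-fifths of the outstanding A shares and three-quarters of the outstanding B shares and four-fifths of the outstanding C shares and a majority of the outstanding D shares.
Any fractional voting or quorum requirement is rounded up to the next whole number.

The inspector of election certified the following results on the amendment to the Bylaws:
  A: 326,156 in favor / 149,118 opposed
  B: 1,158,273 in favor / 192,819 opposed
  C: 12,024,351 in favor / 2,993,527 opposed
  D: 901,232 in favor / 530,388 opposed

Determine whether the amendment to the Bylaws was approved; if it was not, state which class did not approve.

A: 3/5 of 543592 = 326155.20, rounded up to 326156; 326,156 required, 326,156 in favor — approved.
B: 3/4 of 1544632 = 1158474; 1,158,474 required, 1,158,273 in favor — not approved.
C: 4/5 of 15030239 = 12024191.20, rounded up to 12024192; 12,024,192 required, 12,024,351 in favor — approved.
D: a majority of 1802463 is 901232; 901,232 required, 901,232 in favor — approved.

Not approved — the B shares did not give the required vote.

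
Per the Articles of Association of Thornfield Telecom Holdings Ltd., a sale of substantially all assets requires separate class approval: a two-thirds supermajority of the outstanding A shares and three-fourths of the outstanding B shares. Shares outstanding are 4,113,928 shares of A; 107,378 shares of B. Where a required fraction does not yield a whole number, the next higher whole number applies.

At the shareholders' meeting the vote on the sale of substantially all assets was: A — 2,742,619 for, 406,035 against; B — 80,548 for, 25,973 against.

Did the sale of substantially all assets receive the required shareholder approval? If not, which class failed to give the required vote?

Approved — every class gave the required vote.

A: 2/3 of 4113928 = 2742618.67, rounded up to 2742619; 2,742,619 required, 2,742,619 in favor — approved.
B: 3/4 of 107378 = 80533.50, rounded up to 80534; 80,534 required, 80,548 in favor — approved.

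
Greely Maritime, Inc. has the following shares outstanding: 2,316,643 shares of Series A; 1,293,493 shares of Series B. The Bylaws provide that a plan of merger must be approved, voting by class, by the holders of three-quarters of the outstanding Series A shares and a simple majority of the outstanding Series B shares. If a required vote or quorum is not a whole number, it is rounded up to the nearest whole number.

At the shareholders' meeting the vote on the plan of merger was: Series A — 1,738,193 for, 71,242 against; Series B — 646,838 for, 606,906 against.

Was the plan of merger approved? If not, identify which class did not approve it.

Series A: 3/4 of 2316643 = 1737482.25, rounded up to 1737483; 1,737,483 required, 1,738,193 in favor — approved.
Series B: a majority of 1293493 is 646747; 646,747 required, 646,838 in favor — approved.

Approved — every class gave the required vote.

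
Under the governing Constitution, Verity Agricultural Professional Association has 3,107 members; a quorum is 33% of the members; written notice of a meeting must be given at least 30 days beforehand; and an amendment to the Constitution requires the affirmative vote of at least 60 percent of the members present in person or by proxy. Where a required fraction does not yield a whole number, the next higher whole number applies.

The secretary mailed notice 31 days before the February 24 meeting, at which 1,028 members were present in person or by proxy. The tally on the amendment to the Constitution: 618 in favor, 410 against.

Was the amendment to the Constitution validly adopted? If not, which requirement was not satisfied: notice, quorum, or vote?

Notice: 31 days given; 30 required. Satisfied.
Quorum: 33% of 3,107 = 1,025.31, rounded up to 1,026; 1,028 present. Satisfied.
Vote: requires three-fifths of those present (1,028); 3/5 of 1028 = 616.80, rounded up to 617, so 617 needed; 618 in favor. Satisfied.

Valid — all requirements satisfied.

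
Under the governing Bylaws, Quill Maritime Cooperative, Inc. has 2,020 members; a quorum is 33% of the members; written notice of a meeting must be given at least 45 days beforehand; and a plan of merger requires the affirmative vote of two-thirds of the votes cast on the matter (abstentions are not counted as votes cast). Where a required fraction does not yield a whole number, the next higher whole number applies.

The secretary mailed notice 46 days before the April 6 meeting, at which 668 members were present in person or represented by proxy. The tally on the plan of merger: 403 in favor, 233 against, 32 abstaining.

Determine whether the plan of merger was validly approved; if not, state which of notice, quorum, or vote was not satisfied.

Notice: 46 days given; 45 required. Satisfied.
Quorum: 33% of 2,020 = 666.60, rounded up to 667; 668 present. Satisfied.
Vote: requires two-thirds of the votes cast (668 − 32 abstaining = 636); 2/3 of 636 = 424, so 424 needed; 403 in favor. Not satisfied.

Invalid — vote requirement not satisfied.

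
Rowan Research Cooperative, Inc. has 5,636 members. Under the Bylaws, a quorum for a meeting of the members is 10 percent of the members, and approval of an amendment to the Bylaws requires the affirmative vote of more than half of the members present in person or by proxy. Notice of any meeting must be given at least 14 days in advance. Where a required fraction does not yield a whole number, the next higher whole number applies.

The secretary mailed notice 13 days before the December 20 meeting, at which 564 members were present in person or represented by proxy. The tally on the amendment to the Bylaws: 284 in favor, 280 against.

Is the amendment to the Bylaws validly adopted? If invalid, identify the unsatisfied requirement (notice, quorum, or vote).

Invalid — notice requirement not satisfied.

Notice: 13 days given; 14 required. Not satisfied.
Quorum: 10% of 5,636 = 563.60, rounded up to 564; 564 present. Satisfied.
Vote: requires a majority of those present (564); a majority of 564 is 283, so 283 needed; 284 in favor. Satisfied.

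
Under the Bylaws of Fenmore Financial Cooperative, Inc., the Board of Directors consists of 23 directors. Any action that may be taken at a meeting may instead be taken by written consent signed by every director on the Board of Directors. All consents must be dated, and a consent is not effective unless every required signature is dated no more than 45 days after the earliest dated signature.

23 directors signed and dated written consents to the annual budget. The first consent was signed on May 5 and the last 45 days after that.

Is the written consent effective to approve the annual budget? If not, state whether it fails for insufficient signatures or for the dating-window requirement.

Signatures required: the unanimous vote of 23 — unanimous means all 23, so 23 needed; 23 signed. Sufficient.
Dating window: the latest signature is 45 days after the earliest; the limit is 45 days. Within the window.

Effective — both the signature and dating-window requirements are satisfied.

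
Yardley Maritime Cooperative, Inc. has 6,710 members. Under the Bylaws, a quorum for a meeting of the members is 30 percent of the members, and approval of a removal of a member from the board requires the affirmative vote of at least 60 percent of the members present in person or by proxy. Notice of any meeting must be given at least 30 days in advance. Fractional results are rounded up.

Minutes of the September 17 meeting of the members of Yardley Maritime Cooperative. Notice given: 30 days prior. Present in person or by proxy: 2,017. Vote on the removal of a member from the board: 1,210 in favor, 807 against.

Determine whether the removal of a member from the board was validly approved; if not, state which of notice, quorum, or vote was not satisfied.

Notice: 30 days given; 30 required. Satisfied.
Quorum: 30% of 6,710 = 2,013; 2,017 present. Satisfied.
Vote: requires three-fifths of those present (2,017); 3/5 of 2017 = 1210.20, rounded up to 1211, so 1,211 needed; 1,210 in favor. Not satisfied.

Invalid — vote requirement not satisfied.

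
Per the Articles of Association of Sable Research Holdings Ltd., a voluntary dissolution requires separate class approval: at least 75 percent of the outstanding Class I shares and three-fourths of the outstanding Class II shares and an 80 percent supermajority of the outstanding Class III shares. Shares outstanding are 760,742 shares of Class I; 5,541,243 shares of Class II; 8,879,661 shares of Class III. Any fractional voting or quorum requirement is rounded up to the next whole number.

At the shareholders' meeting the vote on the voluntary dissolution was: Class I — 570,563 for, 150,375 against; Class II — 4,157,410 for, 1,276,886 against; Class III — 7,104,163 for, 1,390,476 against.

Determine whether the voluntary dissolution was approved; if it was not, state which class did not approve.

Approved — every class gave the required vote.

Class I: 3/4 of 760742 = 570556.50, rounded up to 570557; 570,557 required, 570,563 in favor — approved.
Class II: 3/4 of 5541243 = 4155932.25, rounded up to 4155933; 4,155,933 required, 4,157,410 in favor — approved.
Class III: 4/5 of 8879661 = 7103728.80, rounded up to 7103729; 7,103,729 required, 7,104,163 in favor — approved.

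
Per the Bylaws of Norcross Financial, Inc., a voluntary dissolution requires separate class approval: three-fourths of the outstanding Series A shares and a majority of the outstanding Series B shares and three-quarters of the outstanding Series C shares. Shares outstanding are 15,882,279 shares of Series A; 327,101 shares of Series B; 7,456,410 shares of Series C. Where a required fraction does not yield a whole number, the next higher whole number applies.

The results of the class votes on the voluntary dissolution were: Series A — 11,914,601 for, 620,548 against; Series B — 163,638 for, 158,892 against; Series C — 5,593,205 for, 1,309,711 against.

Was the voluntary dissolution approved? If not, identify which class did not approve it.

Series A: 3/4 of 15882279 = 11911709.25, rounded up to 11911710; 11,911,710 required, 11,914,601 in favor — approved.
Series B: a majority of 327101 is 163551; 163,551 required, 163,638 in favor — approved.
Series C: 3/4 of 7456410 = 5592307.50, rounded up to 5592308; 5,592,308 required, 5,593,205 in favor — approved.

Approved — every class gave the required vote.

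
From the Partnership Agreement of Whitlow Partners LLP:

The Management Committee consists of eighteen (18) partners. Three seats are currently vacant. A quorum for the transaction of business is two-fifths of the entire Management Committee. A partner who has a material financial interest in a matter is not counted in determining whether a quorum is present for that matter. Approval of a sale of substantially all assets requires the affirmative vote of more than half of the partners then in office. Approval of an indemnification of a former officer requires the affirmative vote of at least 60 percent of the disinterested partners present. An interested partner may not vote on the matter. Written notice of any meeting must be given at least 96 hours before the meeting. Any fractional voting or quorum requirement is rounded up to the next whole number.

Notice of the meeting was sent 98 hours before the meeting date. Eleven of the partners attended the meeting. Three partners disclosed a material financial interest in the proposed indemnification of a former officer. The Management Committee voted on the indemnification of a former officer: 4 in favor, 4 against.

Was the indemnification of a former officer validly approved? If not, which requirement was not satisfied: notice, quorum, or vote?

Invalid — vote requirement not satisfied.

Notice: 98 hours given; 96 required (98 ≥ 96). Satisfied.
Quorum: 11 present, but the 3 interested partners do not count, leaving 8. Quorum is 8. Satisfied.
Vote: the indemnification of a former officer requires three-fifths of the disinterested partners present (11 − 3 = 8). 3/5 of 8 = 4.80, rounded up to 5, so 5 affirmative votes are needed; 4 voted in favor. Not satisfied.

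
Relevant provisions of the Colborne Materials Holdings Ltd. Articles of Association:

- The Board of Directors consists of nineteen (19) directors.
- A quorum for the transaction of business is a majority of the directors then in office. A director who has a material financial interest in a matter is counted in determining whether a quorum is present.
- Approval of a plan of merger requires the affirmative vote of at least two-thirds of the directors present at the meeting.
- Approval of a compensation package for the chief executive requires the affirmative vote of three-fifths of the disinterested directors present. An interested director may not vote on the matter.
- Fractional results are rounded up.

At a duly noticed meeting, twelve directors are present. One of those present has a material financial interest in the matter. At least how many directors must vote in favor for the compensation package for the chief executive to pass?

The compensation package for the chief executive requires three-fifths of the disinterested directors present (12 − 1 = 11).
3/5 of 11 = 6.60, rounded up to 7.

7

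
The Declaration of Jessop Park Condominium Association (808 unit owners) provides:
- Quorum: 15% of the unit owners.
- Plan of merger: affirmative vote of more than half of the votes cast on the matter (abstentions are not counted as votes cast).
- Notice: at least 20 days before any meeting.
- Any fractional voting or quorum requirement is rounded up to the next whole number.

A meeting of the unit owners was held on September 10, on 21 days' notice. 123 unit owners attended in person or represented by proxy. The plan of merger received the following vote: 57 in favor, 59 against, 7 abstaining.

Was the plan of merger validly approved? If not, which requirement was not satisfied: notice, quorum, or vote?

Notice: 21 days given; 20 required. Satisfied.
Quorum: 15% of 808 = 121.20, rounded up to 122; 123 present. Satisfied.
Vote: requires a majority of the votes cast (123 − 7 abstaining = 116); a majority of 116 is 59, so 59 needed; 57 in favor. Not satisfied.

Invalid — vote requirement not satisfied.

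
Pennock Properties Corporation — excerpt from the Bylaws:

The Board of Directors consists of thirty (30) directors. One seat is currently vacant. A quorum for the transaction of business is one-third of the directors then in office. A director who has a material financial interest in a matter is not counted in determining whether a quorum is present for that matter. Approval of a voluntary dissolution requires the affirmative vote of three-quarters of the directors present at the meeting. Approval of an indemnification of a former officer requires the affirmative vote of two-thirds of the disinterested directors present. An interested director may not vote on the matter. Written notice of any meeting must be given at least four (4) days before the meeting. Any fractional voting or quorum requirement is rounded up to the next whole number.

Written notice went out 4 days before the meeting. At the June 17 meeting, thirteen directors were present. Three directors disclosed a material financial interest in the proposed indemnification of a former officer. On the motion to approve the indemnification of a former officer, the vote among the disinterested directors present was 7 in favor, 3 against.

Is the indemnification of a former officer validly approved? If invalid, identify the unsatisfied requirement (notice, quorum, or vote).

Valid — all requirements satisfied.

Notice: 4 days given; 4 required (4 ≥ 4). Satisfied.
Quorum: 13 present, but the 3 interested directors do not count, leaving 10. Quorum is 10. Satisfied.
Vote: the indemnification of a former officer requires two-thirds of the disinterested directors present (13 − 3 = 10). 2/3 of 10 = 6.67, rounded up to 7, so 7 affirmative votes are needed; 7 voted in favor. Satisfied.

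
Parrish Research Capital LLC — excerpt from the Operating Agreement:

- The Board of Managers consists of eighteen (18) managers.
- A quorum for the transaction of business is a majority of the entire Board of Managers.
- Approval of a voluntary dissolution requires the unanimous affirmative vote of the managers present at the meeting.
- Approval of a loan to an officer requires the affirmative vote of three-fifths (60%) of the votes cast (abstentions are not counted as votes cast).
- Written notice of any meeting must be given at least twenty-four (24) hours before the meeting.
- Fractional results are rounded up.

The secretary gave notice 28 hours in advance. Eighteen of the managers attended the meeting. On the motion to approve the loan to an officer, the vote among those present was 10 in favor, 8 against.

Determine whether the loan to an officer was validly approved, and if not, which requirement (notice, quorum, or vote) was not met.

Invalid — vote requirement not satisfied.

Notice: 28 hours given; 24 required (28 ≥ 24). Satisfied.
Quorum: 18 present; quorum is 10. Satisfied.
Vote: the loan to an officer requires three-fifths of the votes cast (18). 3/5 of 18 = 10.80, rounded up to 11, so 11 affirmative votes are needed; 10 voted in favor. Not satisfied.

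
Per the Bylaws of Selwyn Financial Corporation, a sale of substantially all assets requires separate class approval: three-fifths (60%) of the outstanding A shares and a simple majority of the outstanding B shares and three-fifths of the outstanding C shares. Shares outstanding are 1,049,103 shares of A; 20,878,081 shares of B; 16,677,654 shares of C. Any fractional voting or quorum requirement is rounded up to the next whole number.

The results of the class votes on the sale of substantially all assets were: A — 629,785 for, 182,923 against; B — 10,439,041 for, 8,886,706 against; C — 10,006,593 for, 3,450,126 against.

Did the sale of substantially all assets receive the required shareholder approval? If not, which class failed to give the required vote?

Approved — every class gave the required vote.

A: 3/5 of 1049103 = 629461.80, rounded up to 629462; 629,462 required, 629,785 in favor — approved.
B: a majority of 20878081 is 10439041; 10,439,041 required, 10,439,041 in favor — approved.
C: 3/5 of 16677654 = 10006592.40, rounded up to 10006593; 10,006,593 required, 10,006,593 in favor — approved.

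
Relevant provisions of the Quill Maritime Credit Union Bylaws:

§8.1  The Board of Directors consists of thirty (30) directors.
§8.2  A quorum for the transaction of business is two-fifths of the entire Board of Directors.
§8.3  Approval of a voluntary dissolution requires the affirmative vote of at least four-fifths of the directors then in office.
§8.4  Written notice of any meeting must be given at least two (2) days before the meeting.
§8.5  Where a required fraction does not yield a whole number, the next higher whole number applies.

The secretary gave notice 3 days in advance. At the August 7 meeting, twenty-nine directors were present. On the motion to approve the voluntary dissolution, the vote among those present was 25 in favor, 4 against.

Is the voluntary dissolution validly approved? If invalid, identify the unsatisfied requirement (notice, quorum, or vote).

Notice: 3 days given; 2 required (3 ≥ 2). Satisfied.
Quorum: 29 present; quorum is 12. Satisfied.
Vote: the voluntary dissolution requires four-fifths of the directors then in office (30). 4/5 of 30 = 24, so 24 affirmative votes are needed; 25 voted in favor. Satisfied.

Valid — all requirements satisfied.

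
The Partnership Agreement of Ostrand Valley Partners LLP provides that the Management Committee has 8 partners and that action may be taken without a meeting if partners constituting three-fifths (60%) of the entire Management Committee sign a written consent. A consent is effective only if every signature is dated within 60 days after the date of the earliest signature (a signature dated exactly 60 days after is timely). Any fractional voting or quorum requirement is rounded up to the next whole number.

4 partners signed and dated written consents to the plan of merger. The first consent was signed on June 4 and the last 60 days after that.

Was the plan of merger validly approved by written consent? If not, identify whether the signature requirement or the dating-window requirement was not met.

Signatures required: three-fifths (60%) of 8 — 3/5 of 8 = 4.80, rounded up to 5, so 5 needed; 4 signed. Insufficient.
Dating window: the latest signature is 60 days after the earliest; the limit is 60 days. Within the window.

Not effective — insufficient signatures.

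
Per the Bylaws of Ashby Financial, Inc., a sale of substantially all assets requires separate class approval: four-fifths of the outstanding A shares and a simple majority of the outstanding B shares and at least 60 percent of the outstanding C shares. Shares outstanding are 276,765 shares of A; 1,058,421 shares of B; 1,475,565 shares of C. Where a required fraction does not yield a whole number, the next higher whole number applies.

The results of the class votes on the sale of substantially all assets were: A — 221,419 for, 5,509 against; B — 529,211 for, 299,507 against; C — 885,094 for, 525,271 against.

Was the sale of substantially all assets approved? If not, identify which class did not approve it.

Not approved — the C shares did not give the required vote.

A: 4/5 of 276765 = 221412; 221,412 required, 221,419 in favor — approved.
B: a majority of 1058421 is 529211; 529,211 required, 529,211 in favor — approved.
C: 3/5 of 1475565 = 885339; 885,339 required, 885,094 in favor — not approved.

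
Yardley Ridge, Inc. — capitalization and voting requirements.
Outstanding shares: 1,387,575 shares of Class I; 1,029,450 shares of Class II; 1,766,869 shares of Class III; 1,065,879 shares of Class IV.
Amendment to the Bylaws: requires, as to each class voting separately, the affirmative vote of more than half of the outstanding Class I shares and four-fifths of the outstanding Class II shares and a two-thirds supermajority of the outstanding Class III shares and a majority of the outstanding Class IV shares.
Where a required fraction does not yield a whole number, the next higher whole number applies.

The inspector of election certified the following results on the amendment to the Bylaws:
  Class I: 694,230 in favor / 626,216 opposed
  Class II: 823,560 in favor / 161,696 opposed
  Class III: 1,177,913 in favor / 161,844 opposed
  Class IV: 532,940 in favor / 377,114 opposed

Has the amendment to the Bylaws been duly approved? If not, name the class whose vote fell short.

Class I: a majority of 1387575 is 693788; 693,788 required, 694,230 in favor — approved.
Class II: 4/5 of 1029450 = 823560; 823,560 required, 823,560 in favor — approved.
Class III: 2/3 of 1766869 = 1177912.67, rounded up to 1177913; 1,177,913 required, 1,177,913 in favor — approved.
Class IV: a majority of 1065879 is 532940; 532,940 required, 532,940 in favor — approved.

Approved — every class gave the required vote.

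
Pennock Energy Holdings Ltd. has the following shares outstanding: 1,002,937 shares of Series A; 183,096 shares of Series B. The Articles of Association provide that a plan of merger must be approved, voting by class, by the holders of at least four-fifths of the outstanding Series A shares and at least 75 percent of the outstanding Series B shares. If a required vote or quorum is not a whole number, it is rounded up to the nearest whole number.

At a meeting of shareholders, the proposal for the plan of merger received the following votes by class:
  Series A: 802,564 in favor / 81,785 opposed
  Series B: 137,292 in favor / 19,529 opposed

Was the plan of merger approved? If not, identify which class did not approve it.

Not approved — the Series B shares did not give the required vote.

Series A: 4/5 of 1002937 = 802349.60, rounded up to 802350; 802,350 required, 802,564 in favor — approved.
Series B: 3/4 of 183096 = 137322; 137,322 required, 137,292 in favor — not approved.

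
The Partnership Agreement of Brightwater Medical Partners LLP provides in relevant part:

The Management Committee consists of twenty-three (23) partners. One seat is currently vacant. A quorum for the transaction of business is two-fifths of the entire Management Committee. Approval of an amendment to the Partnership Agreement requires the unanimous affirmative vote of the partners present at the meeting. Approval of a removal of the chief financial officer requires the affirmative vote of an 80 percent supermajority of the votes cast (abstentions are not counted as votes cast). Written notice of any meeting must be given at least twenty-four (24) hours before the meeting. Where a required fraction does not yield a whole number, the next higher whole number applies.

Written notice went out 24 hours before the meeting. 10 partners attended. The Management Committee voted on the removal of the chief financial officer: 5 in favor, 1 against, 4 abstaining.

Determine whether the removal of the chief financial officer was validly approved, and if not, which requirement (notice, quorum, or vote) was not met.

Notice: 24 hours given; 24 required (24 ≥ 24). Satisfied.
Quorum: 10 present; quorum is 10. Satisfied.
Vote: the removal of the chief financial officer requires four-fifths of the votes cast (10 present − 4 abstaining = 6). 4/5 of 6 = 4.80, rounded up to 5, so 5 affirmative votes are needed; 5 voted in favor. Satisfied.

Valid — all requirements satisfied.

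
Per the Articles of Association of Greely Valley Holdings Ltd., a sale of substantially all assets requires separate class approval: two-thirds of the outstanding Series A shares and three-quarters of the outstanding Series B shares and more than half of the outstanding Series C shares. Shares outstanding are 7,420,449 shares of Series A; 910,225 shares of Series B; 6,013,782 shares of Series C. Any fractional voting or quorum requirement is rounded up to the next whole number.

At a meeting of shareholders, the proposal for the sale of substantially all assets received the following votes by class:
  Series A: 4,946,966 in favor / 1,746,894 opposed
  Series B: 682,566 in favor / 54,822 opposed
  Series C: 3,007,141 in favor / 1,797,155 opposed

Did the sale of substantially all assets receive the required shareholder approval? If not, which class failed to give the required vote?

Not approved — the Series B shares did not give the required vote.

Series A: 2/3 of 7420449 = 4946966; 4,946,966 required, 4,946,966 in favor — approved.
Series B: 3/4 of 910225 = 682668.75, rounded up to 682669; 682,669 required, 682,566 in favor — not approved.
Series C: a majority of 6013782 is 3006892; 3,006,892 required, 3,007,141 in favor — approved.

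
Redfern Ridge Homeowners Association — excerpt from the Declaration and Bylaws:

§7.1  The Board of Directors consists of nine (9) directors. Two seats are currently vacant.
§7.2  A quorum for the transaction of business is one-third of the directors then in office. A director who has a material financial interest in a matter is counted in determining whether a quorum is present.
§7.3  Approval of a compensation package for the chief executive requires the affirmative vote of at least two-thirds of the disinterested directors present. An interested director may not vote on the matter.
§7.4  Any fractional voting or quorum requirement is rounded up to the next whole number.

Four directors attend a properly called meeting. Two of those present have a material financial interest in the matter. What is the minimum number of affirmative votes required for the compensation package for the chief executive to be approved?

The compensation package for the chief executive requires two-thirds of the disinterested directors present (4 − 2 = 2).
2/3 of 2 = 1.33, rounded up to 2.

2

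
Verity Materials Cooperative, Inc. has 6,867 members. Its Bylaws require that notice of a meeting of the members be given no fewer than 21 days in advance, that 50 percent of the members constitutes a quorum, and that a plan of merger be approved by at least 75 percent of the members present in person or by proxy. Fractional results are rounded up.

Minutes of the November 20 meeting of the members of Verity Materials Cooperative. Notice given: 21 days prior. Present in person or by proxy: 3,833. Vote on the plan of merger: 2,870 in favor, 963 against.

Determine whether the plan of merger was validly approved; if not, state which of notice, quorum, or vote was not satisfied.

Invalid — vote requirement not satisfied.

Notice: 21 days given; 21 required. Satisfied.
Quorum: 50% of 6,867 = 3,433.50, rounded up to 3,434; 3,833 present. Satisfied.
Vote: requires three-fourths of those present (3,833); 3/4 of 3833 = 2874.75, rounded up to 2875, so 2,875 needed; 2,870 in favor. Not satisfied.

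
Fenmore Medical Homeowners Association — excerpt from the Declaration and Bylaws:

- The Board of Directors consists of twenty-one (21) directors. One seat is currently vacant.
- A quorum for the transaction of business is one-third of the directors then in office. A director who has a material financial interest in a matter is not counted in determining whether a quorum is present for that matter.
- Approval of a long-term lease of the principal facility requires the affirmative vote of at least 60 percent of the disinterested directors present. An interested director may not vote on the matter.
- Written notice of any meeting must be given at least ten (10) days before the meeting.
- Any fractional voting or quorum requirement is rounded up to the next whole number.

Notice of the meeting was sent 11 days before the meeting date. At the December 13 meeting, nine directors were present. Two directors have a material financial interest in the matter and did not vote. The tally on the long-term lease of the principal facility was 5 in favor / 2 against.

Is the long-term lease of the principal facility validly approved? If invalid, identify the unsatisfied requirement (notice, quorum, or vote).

Notice: 11 days given; 10 required (11 ≥ 10). Satisfied.
Quorum: 9 present, but the 2 interested directors do not count, leaving 7. Quorum is 7. Satisfied.
Vote: the long-term lease of the principal facility requires three-fifths of the disinterested directors present (9 − 2 = 7). 3/5 of 7 = 4.20, rounded up to 5, so 5 affirmative votes are needed; 5 voted in favor. Satisfied.

Valid — all requirements satisfied.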